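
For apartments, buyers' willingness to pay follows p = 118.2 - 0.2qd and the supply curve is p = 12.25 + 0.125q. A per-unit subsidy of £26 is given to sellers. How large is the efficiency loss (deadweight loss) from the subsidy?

Pre-subsidy: 118.2 - 0.2q = 12.25 + 0.125q gives q* = 326 and p* = 53.
With the subsidy, sellers receive ps = pb + 26 for each unit, where pb is the price buyers pay.
On the curves, pb = 118.2 - 0.2q and ps = 12.25 + 0.125q; the wedge ps − pb = 26 gives 12.25 + 0.125q − (118.2 - 0.2q) = 26, so q' = 406.
Then pb = 118.2 − 0.2·406 = 37 and ps = 12.25 + 0.125·406 = 63.
The subsidy expands output by 406 − 326 = 80 past the efficient level; on those units the gap between marginal cost and willingness to pay runs from 0 up to 26.
DWL = ½ × 26 × 80 = 1040.

Deadweight loss = £1040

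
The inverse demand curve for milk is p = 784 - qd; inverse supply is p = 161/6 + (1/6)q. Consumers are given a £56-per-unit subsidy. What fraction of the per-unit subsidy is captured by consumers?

Pre-subsidy: 784 - q = 161/6 + (1/6)q gives q* = 649 and p* = 135.
With the rebate, buyers effectively pay pb = ps − 56, where ps is the price sellers receive.
On the curves, pb = 784 - q and ps = 161/6 + (1/6)q; the wedge ps − pb = 56 gives 161/6 + (1/6)q − (784 - q) = 56, so q' = 697.
Then pb = 784 − 1·697 = 87 and ps = 161/6 + (1/6)·697 = 143.
Buyers' price falls by p* − pb = 135 − 87 = 48; sellers' price rises by ps − p* = 143 − 135 = 8.
So consumers capture 48/56 = 6/7 of each unit of subsidy.

Consumer share = 6/7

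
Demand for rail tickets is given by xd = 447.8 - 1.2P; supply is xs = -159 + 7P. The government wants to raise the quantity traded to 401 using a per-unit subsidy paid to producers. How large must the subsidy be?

At x = 401, invert demand for the buyer price: Pb = (447.8 − 401)/1.2 = 39; invert supply for the seller price: Ps = (401 − (-159))/7 = 80.
The subsidy must fill the gap: s = Ps − Pb = 80 − 39 = 41.

Required subsidy s = 41 per unit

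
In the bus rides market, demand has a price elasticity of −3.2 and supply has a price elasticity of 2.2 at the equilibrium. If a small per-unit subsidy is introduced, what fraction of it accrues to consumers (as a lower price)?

Consumer share = 11/27

For a small subsidy around the equilibrium, the benefit split depends on the relative slopes, which at a point are proportional to the elasticities.
Buyer share = εs/(εs + |εd|) = 2.2/(2.2 + 3.2) = 11/27; seller share = |εd|/(εs + |εd|) = 16/27.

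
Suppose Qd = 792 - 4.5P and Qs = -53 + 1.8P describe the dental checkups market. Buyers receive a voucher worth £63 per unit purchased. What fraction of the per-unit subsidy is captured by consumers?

Pre-subsidy: 792 - 4.5P = -53 + 1.8P gives P* = 8450/63, Q* = 1319/7.
With the rebate, buyers effectively pay Pb = Ps − 63, where Ps is the price sellers receive.
Demand in terms of Ps becomes Qd = 792 − 4.5(Ps − 63) = 1075.5 - 4.5Ps. Setting this equal to supply: 1075.5 - 4.5Ps = -53 + 1.8Ps, so Ps = 11285/63.
Buyers pay Pb = 11285/63 − 63 = 7316/63; Q' = -53 + 1.8·(11285/63) = 1886/7.
Buyers' price falls by P* − Pb = 8450/63 − 7316/63 = 18; sellers' price rises by Ps − P* = 11285/63 − 8450/63 = 45.
So consumers capture 18/63 = 2/7 of each unit of subsidy.

Consumer share = 2/7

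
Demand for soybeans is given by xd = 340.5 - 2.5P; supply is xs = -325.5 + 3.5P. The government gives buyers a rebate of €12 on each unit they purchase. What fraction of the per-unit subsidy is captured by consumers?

Pre-subsidy: 340.5 - 2.5P = -325.5 + 3.5P gives P* = 111, x* = 63.
With the rebate, buyers effectively pay Pb = Ps − 12, where Ps is the price sellers receive.
Demand in terms of Ps becomes xd = 340.5 − 2.5(Ps − 12) = 370.5 - 2.5Ps. Setting this equal to supply: 370.5 - 2.5Ps = -325.5 + 3.5Ps, so Ps = 116.
Buyers pay Pb = 116 − 12 = 104; x' = -325.5 + 3.5·116 = 80.5.
Buyers' price falls by P* − Pb = 111 − 104 = 7; sellers' price rises by Ps − P* = 116 − 111 = 5.
So consumers capture 7/12 = 7/12 of each unit of subsidy.

Consumer share = 7/12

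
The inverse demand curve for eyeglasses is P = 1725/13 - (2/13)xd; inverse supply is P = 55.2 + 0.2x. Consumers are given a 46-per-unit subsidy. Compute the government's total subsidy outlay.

Pre-subsidy: 1725/13 - (2/13)x = 55.2 + 0.2x gives x* = 219 and P* = 99.
With the rebate, buyers effectively pay Pb = Ps − 46, where Ps is the price sellers receive.
On the curves, Pb = 1725/13 - (2/13)x and Ps = 55.2 + 0.2x; the wedge Ps − Pb = 46 gives 55.2 + 0.2x − (1725/13 - (2/13)x) = 46, so x' = 349.
Then Pb = 1725/13 − (2/13)·349 = 79 and Ps = 55.2 + 0.2·349 = 125.
Government outlay = subsidy × quantity = 46 × 349 = 16054.

Government cost = 16054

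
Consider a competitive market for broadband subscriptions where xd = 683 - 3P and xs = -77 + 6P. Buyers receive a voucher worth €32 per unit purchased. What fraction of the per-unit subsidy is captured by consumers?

Consumer share = 2/3

Pre-subsidy: 683 - 3P = -77 + 6P gives P* = 760/9, x* = 1289/3.
With the rebate, buyers effectively pay Pb = Ps − 32, where Ps is the price sellers receive.
Demand in terms of Ps becomes xd = 683 − 3(Ps − 32) = 779 - 3Ps. Setting this equal to supply: 779 - 3Ps = -77 + 6Ps, so Ps = 856/9.
Buyers pay Pb = 856/9 − 32 = 568/9; x' = -77 + 6·(856/9) = 1481/3.
Buyers' price falls by P* − Pb = 760/9 − 568/9 = 64/3; sellers' price rises by Ps − P* = 856/9 − 760/9 = 32/3.
So consumers capture (64/3)/32 = 2/3 of each unit of subsidy.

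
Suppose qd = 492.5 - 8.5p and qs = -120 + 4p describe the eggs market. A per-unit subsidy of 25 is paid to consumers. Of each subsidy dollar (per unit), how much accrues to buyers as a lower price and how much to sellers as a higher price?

Pre-subsidy: 492.5 - 8.5p = -120 + 4p gives p* = 49, q* = 76.
With the rebate, buyers effectively pay pb = ps − 25, where ps is the price sellers receive.
Demand in terms of ps becomes qd = 492.5 − 8.5(ps − 25) = 705 - 8.5ps. Setting this equal to supply: 705 - 8.5ps = -120 + 4ps, so ps = 66.
Buyers pay pb = 66 − 25 = 41; q' = -120 + 4·66 = 144.
Buyers' price falls by p* − pb = 49 − 41 = 8; sellers' price rises by ps − p* = 66 − 49 = 17.

Buyers gain 8 per unit; sellers gain 17 per unit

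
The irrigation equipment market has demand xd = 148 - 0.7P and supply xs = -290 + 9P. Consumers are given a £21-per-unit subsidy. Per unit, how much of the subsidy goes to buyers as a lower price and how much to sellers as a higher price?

Buyers gain 1890/97 per unit; sellers gain 147/97 per unit

Pre-subsidy: 148 - 0.7P = -290 + 9P gives P* = 4380/97, x* = 11290/97.
With the rebate, buyers effectively pay Pb = Ps − 21, where Ps is the price sellers receive.
Demand in terms of Ps becomes xd = 148 − 0.7(Ps − 21) = 162.7 - 0.7Ps. Setting this equal to supply: 162.7 - 0.7Ps = -290 + 9Ps, so Ps = 4527/97.
Buyers pay Pb = 4527/97 − 21 = 2490/97; x' = -290 + 9·(4527/97) = 12613/97.
Buyers' price falls by P* − Pb = 4380/97 − 2490/97 = 1890/97; sellers' price rises by Ps − P* = 4527/97 − 4380/97 = 147/97.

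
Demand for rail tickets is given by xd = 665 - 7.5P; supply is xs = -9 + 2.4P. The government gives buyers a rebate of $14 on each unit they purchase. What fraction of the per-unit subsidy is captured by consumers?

Pre-subsidy: 665 - 7.5P = -9 + 2.4P gives P* = 6740/99, x* = 5095/33.
With the rebate, buyers effectively pay Pb = Ps − 14, where Ps is the price sellers receive.
Demand in terms of Ps becomes xd = 665 − 7.5(Ps − 14) = 770 - 7.5Ps. Setting this equal to supply: 770 - 7.5Ps = -9 + 2.4Ps, so Ps = 7790/99.
Buyers pay Pb = 7790/99 − 14 = 6404/99; x' = -9 + 2.4·(7790/99) = 5935/33.
Buyers' price falls by P* − Pb = 6740/99 − 6404/99 = 112/33; sellers' price rises by Ps − P* = 7790/99 − 6740/99 = 350/33.
So consumers capture (112/33)/14 = 8/33 of each unit of subsidy.

Consumer share = 8/33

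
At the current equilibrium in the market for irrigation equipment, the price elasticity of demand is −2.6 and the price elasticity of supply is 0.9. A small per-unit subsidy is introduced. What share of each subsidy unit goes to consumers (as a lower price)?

Consumer share = 9/35

For a small subsidy around the equilibrium, the benefit split depends on the relative slopes, which at a point are proportional to the elasticities.
Buyer share = εs/(εs + |εd|) = 0.9/(0.9 + 2.6) = 9/35; seller share = |εd|/(εs + |εd|) = 26/35.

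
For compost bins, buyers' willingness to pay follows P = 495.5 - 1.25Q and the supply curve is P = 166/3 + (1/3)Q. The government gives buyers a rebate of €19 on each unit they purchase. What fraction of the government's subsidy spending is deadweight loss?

Pre-subsidy: 495.5 - 1.25Q = 166/3 + (1/3)Q gives Q* = 278 and P* = 148.
With the rebate, buyers effectively pay Pb = Ps − 19, where Ps is the price sellers receive.
On the curves, Pb = 495.5 - 1.25Q and Ps = 166/3 + (1/3)Q; the wedge Ps − Pb = 19 gives 166/3 + (1/3)Q − (495.5 - 1.25Q) = 19, so Q' = 290.
Then Pb = 495.5 − 1.25·290 = 133 and Ps = 166/3 + (1/3)·290 = 152.
ΔCS = ½(278 + 290)(148 − 133) = 4260; ΔPS = ½(278 + 290)(152 − 148) = 1136.
Government spending = 19 × 290 = 5510.
DWL = ½ × 19 × (290 − 278) = 114; fraction = 114 / 5510 = 3/145.

DWL / government spending = 3/145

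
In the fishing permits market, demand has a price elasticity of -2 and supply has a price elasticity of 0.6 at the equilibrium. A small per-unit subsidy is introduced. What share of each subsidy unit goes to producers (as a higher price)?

For a small subsidy around the equilibrium, the benefit split depends on the relative slopes, which at a point are proportional to the elasticities.
Buyer share = εs/(εs + |εd|) = 0.6/(0.6 + 2) = 3/13; seller share = |εd|/(εs + |εd|) = 10/13.
So producers capture 10/13 of the subsidy.

Producer share = 10/13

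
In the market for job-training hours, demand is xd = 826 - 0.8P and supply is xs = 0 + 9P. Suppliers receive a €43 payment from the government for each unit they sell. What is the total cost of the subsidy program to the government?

Government cost = 1664874/49

Pre-subsidy: 826 - 0.8P = 0 + 9P gives P* = 590/7, x* = 5310/7.
With the subsidy, sellers receive Ps = Pb + 43 for each unit, where Pb is the price buyers pay.
Supply in terms of Pb becomes xs = 0 + 9(Pb + 43) = 387 + 9Pb. Setting this equal to demand: 826 - 0.8Pb = 387 + 9Pb, so Pb = 2195/49.
Sellers receive Ps = 2195/49 + 43 = 4302/49; x' = 826 − 0.8·(2195/49) = 38718/49.
Government outlay = subsidy × quantity = 43 × 38718/49 = 1664874/49.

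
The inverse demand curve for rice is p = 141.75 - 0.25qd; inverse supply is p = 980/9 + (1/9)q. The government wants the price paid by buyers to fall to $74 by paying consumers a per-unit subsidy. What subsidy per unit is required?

Required subsidy s = $65 per unit

At a buyer price of 74, quantity demanded is 567 − 4·74 = 271.
Sellers supply 271 only when they receive ps = 980/9 + (1/9)·271 = 139.
s = ps − pb = 139 − 74 = 65.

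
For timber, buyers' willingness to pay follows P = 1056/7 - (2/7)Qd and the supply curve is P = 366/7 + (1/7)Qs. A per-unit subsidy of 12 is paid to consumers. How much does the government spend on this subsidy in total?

Government cost = 3096

Pre-subsidy: 1056/7 - (2/7)Q = 366/7 + (1/7)Q gives Q* = 230 and P* = 596/7.
With the rebate, buyers effectively pay Pb = Ps − 12, where Ps is the price sellers receive.
On the curves, Pb = 1056/7 - (2/7)Q and Ps = 366/7 + (1/7)Q; the wedge Ps − Pb = 12 gives 366/7 + (1/7)Q − (1056/7 - (2/7)Q) = 12, so Q' = 258.
Then Pb = 1056/7 − (2/7)·258 = 540/7 and Ps = 366/7 + (1/7)·258 = 624/7.
Government outlay = subsidy × quantity = 12 × 258 = 3096.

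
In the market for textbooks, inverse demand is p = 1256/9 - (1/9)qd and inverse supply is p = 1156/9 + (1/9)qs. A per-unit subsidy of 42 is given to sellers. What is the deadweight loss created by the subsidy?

Deadweight loss = 3969

Pre-subsidy: 1256/9 - (1/9)q = 1156/9 + (1/9)q gives q* = 50 and p* = 134.
With the subsidy, sellers receive ps = pb + 42 for each unit, where pb is the price buyers pay.
On the curves, pb = 1256/9 - (1/9)q and ps = 1156/9 + (1/9)q; the wedge ps − pb = 42 gives 1156/9 + (1/9)q − (1256/9 - (1/9)q) = 42, so q' = 239.
Then pb = 1256/9 − (1/9)·239 = 113 and ps = 1156/9 + (1/9)·239 = 155.
The subsidy expands output by 239 − 50 = 189 past the efficient level; on those units the gap between marginal cost and willingness to pay runs from 0 up to 42.
DWL = ½ × 42 × 189 = 3969.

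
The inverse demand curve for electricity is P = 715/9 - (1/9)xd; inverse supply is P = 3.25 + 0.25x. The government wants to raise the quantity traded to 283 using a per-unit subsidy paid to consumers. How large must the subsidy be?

Required subsidy s = 26 per unit

At x = 283, from the demand curve buyers pay Pb = 715/9 − (1/9)·283 = 48; from the supply curve sellers need Ps = 3.25 + 0.25·283 = 74.
The subsidy must fill the gap: s = Ps − Pb = 74 − 48 = 26.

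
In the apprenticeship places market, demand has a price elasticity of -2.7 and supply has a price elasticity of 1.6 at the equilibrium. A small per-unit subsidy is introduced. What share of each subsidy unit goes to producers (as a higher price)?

For a small subsidy around the equilibrium, the benefit split depends on the relative slopes, which at a point are proportional to the elasticities.
Buyer share = εs/(εs + |εd|) = 1.6/(1.6 + 2.7) = 16/43; seller share = |εd|/(εs + |εd|) = 27/43.
So producers capture 27/43 of the subsidy.

Producer share = 27/43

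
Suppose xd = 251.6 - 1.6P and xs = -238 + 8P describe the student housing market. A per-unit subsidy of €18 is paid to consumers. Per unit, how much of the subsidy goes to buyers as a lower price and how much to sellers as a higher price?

Buyers gain €15 per unit; sellers gain €3 per unit

Pre-subsidy: 251.6 - 1.6P = -238 + 8P gives P* = 51, x* = 170.
With the rebate, buyers effectively pay Pb = Ps − 18, where Ps is the price sellers receive.
Demand in terms of Ps becomes xd = 251.6 − 1.6(Ps − 18) = 280.4 - 1.6Ps. Setting this equal to supply: 280.4 - 1.6Ps = -238 + 8Ps, so Ps = 54.
Buyers pay Pb = 54 − 18 = 36; x' = -238 + 8·54 = 194.
Buyers' price falls by P* − Pb = 51 − 36 = 15; sellers' price rises by Ps − P* = 54 − 51 = 3.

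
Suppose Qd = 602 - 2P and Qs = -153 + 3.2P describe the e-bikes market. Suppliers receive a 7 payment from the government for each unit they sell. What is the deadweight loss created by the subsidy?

Pre-subsidy: 602 - 2P = -153 + 3.2P gives P* = 3775/26, Q* = 4051/13.
With the subsidy, sellers receive Ps = Pb + 7 for each unit, where Pb is the price buyers pay.
Supply in terms of Pb becomes Qs = -153 + 3.2(Pb + 7) = -130.6 + 3.2Pb. Setting this equal to demand: 602 - 2Pb = -130.6 + 3.2Pb, so Pb = 3663/26.
Sellers receive Ps = 3663/26 + 7 = 3845/26; Q' = 602 − 2·(3663/26) = 4163/13.
The subsidy expands output by 4163/13 − 4051/13 = 112/13 past the efficient level; on those units the gap between marginal cost and willingness to pay runs from 0 up to 7.
DWL = ½ × 7 × 112/13 = 392/13.

Deadweight loss = 392/13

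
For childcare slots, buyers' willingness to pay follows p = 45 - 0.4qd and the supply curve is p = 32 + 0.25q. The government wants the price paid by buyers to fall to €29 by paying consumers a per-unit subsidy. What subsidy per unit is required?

Required subsidy s = €13 per unit

At a buyer price of 29, quantity demanded is 112.5 − 2.5·29 = 40.
Sellers supply 40 only when they receive ps = 32 + 0.25·40 = 42.
s = ps − pb = 42 − 29 = 13.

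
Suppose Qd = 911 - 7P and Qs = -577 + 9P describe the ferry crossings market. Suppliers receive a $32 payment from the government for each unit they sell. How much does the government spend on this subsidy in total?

Government cost = $12352

Pre-subsidy: 911 - 7P = -577 + 9P gives P* = 93, Q* = 260.
With the subsidy, sellers receive Ps = Pb + 32 for each unit, where Pb is the price buyers pay.
Supply in terms of Pb becomes Qs = -577 + 9(Pb + 32) = -289 + 9Pb. Setting this equal to demand: 911 - 7Pb = -289 + 9Pb, so Pb = 75.
Sellers receive Ps = 75 + 32 = 107; Q' = 911 − 7·75 = 386.
Government outlay = subsidy × quantity = 32 × 386 = 12352.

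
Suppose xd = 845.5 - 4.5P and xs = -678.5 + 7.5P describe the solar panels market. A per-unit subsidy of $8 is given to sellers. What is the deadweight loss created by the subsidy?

Deadweight loss = $90

Pre-subsidy: 845.5 - 4.5P = -678.5 + 7.5P gives P* = 127, x* = 274.
With the subsidy, sellers receive Ps = Pb + 8 for each unit, where Pb is the price buyers pay.
Supply in terms of Pb becomes xs = -678.5 + 7.5(Pb + 8) = -618.5 + 7.5Pb. Setting this equal to demand: 845.5 - 4.5Pb = -618.5 + 7.5Pb, so Pb = 122.
Sellers receive Ps = 122 + 8 = 130; x' = 845.5 − 4.5·122 = 296.5.
The subsidy expands output by 296.5 − 274 = 22.5 past the efficient level; on those units the gap between marginal cost and willingness to pay runs from 0 up to 8.
DWL = ½ × 8 × 22.5 = 90.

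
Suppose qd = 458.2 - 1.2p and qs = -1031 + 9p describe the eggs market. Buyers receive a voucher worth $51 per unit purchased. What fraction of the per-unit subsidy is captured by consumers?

Pre-subsidy: 458.2 - 1.2p = -1031 + 9p gives p* = 146, q* = 283.
With the rebate, buyers effectively pay pb = ps − 51, where ps is the price sellers receive.
Demand in terms of ps becomes qd = 458.2 − 1.2(ps − 51) = 519.4 - 1.2ps. Setting this equal to supply: 519.4 - 1.2ps = -1031 + 9ps, so ps = 152.
Buyers pay pb = 152 − 51 = 101; q' = -1031 + 9·152 = 337.
Buyers' price falls by p* − pb = 146 − 101 = 45; sellers' price rises by ps − p* = 152 − 146 = 6.
So consumers capture 45/51 = 15/17 of each unit of subsidy.

Consumer share = 15/17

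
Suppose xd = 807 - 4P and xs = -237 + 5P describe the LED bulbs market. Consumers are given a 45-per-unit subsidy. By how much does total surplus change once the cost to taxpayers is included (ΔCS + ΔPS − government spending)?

Net change in total surplus = -2250

Pre-subsidy: 807 - 4P = -237 + 5P gives P* = 116, x* = 343.
With the rebate, buyers effectively pay Pb = Ps − 45, where Ps is the price sellers receive.
Demand in terms of Ps becomes xd = 807 − 4(Ps − 45) = 987 - 4Ps. Setting this equal to supply: 987 - 4Ps = -237 + 5Ps, so Ps = 136.
Buyers pay Pb = 136 − 45 = 91; x' = -237 + 5·136 = 443.
ΔCS = ½(343 + 443)(116 − 91) = 9825; ΔPS = ½(343 + 443)(136 − 116) = 7860.
Government spending = 45 × 443 = 19935.
Net change = 9825 + 7860 − 19935 = -2250. The loss equals the DWL triangle ½·45·100.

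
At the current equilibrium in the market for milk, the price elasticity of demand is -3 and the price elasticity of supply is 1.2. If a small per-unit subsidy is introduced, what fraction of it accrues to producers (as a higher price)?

For a small subsidy around the equilibrium, the benefit split depends on the relative slopes, which at a point are proportional to the elasticities.
Buyer share = εs/(εs + |εd|) = 1.2/(1.2 + 3) = 2/7; seller share = |εd|/(εs + |εd|) = 5/7.
So producers capture 5/7 of the subsidy.

Producer share = 5/7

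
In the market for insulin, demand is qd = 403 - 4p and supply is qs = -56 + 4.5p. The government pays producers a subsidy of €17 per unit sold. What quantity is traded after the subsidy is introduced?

q' = 223

Pre-subsidy: 403 - 4p = -56 + 4.5p gives p* = 54, q* = 187.
With the subsidy, sellers receive ps = pb + 17 for each unit, where pb is the price buyers pay.
Supply in terms of pb becomes qs = -56 + 4.5(pb + 17) = 20.5 + 4.5pb. Setting this equal to demand: 403 - 4pb = 20.5 + 4.5pb, so pb = 45.
Sellers receive ps = 45 + 17 = 62; q' = 403 − 4·45 = 223.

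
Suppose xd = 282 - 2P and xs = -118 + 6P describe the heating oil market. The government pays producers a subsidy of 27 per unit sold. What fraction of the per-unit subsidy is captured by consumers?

Consumer share = 0.75

Pre-subsidy: 282 - 2P = -118 + 6P gives P* = 50, x* = 182.
With the subsidy, sellers receive Ps = Pb + 27 for each unit, where Pb is the price buyers pay.
Supply in terms of Pb becomes xs = -118 + 6(Pb + 27) = 44 + 6Pb. Setting this equal to demand: 282 - 2Pb = 44 + 6Pb, so Pb = 29.75.
Sellers receive Ps = 29.75 + 27 = 56.75; x' = 282 − 2·29.75 = 222.5.
Buyers' price falls by P* − Pb = 50 − 29.75 = 20.25; sellers' price rises by Ps − P* = 56.75 − 50 = 6.75.
So consumers capture 20.25/27 = 0.75 of each unit of subsidy.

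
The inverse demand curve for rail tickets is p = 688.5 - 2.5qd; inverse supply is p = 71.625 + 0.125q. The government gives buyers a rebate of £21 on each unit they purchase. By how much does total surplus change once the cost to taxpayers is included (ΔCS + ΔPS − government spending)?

Pre-subsidy: 688.5 - 2.5q = 71.625 + 0.125q gives q* = 235 and p* = 101.
With the rebate, buyers effectively pay pb = ps − 21, where ps is the price sellers receive.
On the curves, pb = 688.5 - 2.5q and ps = 71.625 + 0.125q; the wedge ps − pb = 21 gives 71.625 + 0.125q − (688.5 - 2.5q) = 21, so q' = 243.
Then pb = 688.5 − 2.5·243 = 81 and ps = 71.625 + 0.125·243 = 102.
ΔCS = ½(235 + 243)(101 − 81) = 4780; ΔPS = ½(235 + 243)(102 − 101) = 239.
Government spending = 21 × 243 = 5103.
Net change = 4780 + 239 − 5103 = -84. The loss equals the DWL triangle ½·21·8.

Net change in total surplus = -£84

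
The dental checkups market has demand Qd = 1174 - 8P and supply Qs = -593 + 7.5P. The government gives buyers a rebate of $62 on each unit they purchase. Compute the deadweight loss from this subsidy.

Deadweight loss = $7440

Pre-subsidy: 1174 - 8P = -593 + 7.5P gives P* = 114, Q* = 262.
With the rebate, buyers effectively pay Pb = Ps − 62, where Ps is the price sellers receive.
Demand in terms of Ps becomes Qd = 1174 − 8(Ps − 62) = 1670 - 8Ps. Setting this equal to supply: 1670 - 8Ps = -593 + 7.5Ps, so Ps = 146.
Buyers pay Pb = 146 − 62 = 84; Q' = -593 + 7.5·146 = 502.
The subsidy expands output by 502 − 262 = 240 past the efficient level; on those units the gap between marginal cost and willingness to pay runs from 0 up to 62.
DWL = ½ × 62 × 240 = 7440.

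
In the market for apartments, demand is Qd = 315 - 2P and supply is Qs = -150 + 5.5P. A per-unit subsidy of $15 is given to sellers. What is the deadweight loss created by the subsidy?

Pre-subsidy: 315 - 2P = -150 + 5.5P gives P* = 62, Q* = 191.
With the subsidy, sellers receive Ps = Pb + 15 for each unit, where Pb is the price buyers pay.
Supply in terms of Pb becomes Qs = -150 + 5.5(Pb + 15) = -67.5 + 5.5Pb. Setting this equal to demand: 315 - 2Pb = -67.5 + 5.5Pb, so Pb = 51.
Sellers receive Ps = 51 + 15 = 66; Q' = 315 − 2·51 = 213.
The subsidy expands output by 213 − 191 = 22 past the efficient level; on those units the gap between marginal cost and willingness to pay runs from 0 up to 15.
DWL = ½ × 15 × 22 = 165.

Deadweight loss = $165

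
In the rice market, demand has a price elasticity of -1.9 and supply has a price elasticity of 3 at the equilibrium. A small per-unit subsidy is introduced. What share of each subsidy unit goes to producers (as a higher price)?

Producer share = 19/49

For a small subsidy around the equilibrium, the benefit split depends on the relative slopes, which at a point are proportional to the elasticities.
Buyer share = εs/(εs + |εd|) = 3/(3 + 1.9) = 30/49; seller share = |εd|/(εs + |εd|) = 19/49.
So producers capture 19/49 of the subsidy.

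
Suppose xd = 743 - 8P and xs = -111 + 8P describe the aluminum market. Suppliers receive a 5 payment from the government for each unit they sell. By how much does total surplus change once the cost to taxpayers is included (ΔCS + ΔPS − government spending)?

Pre-subsidy: 743 - 8P = -111 + 8P gives P* = 53.375, x* = 316.
With the subsidy, sellers receive Ps = Pb + 5 for each unit, where Pb is the price buyers pay.
Supply in terms of Pb becomes xs = -111 + 8(Pb + 5) = -71 + 8Pb. Setting this equal to demand: 743 - 8Pb = -71 + 8Pb, so Pb = 50.875.
Sellers receive Ps = 50.875 + 5 = 55.875; x' = 743 − 8·50.875 = 336.
ΔCS = ½(316 + 336)(53.375 − 50.875) = 815; ΔPS = ½(316 + 336)(55.875 − 53.375) = 815.
Government spending = 5 × 336 = 1680.
Net change = 815 + 815 − 1680 = -50. The loss equals the DWL triangle ½·5·20.

Net change in total surplus = -50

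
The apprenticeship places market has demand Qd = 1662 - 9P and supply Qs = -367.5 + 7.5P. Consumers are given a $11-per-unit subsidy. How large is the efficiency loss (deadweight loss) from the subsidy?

Deadweight loss = $247.5

Pre-subsidy: 1662 - 9P = -367.5 + 7.5P gives P* = 123, Q* = 555.
With the rebate, buyers effectively pay Pb = Ps − 11, where Ps is the price sellers receive.
Demand in terms of Ps becomes Qd = 1662 − 9(Ps − 11) = 1761 - 9Ps. Setting this equal to supply: 1761 - 9Ps = -367.5 + 7.5Ps, so Ps = 129.
Buyers pay Pb = 129 − 11 = 118; Q' = -367.5 + 7.5·129 = 600.
The subsidy expands output by 600 − 555 = 45 past the efficient level; on those units the gap between marginal cost and willingness to pay runs from 0 up to 11.
DWL = ½ × 11 × 45 = 247.5.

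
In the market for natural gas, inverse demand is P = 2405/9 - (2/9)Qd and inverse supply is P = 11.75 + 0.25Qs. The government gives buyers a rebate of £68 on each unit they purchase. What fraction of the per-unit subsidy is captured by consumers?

Consumer share = 8/17

Pre-subsidy: 2405/9 - (2/9)Q = 11.75 + 0.25Q gives Q* = 541 and P* = 147.
With the rebate, buyers effectively pay Pb = Ps − 68, where Ps is the price sellers receive.
On the curves, Pb = 2405/9 - (2/9)Q and Ps = 11.75 + 0.25Q; the wedge Ps − Pb = 68 gives 11.75 + 0.25Q − (2405/9 - (2/9)Q) = 68, so Q' = 685.
Then Pb = 2405/9 − (2/9)·685 = 115 and Ps = 11.75 + 0.25·685 = 183.
Buyers' price falls by P* − Pb = 147 − 115 = 32; sellers' price rises by Ps − P* = 183 − 147 = 36.
So consumers capture 32/68 = 8/17 of each unit of subsidy.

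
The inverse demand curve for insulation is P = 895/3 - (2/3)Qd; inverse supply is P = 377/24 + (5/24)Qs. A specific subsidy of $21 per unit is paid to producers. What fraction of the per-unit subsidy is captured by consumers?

Pre-subsidy: 895/3 - (2/3)Q = 377/24 + (5/24)Q gives Q* = 323 and P* = 83.
With the subsidy, sellers receive Ps = Pb + 21 for each unit, where Pb is the price buyers pay.
On the curves, Pb = 895/3 - (2/3)Q and Ps = 377/24 + (5/24)Q; the wedge Ps − Pb = 21 gives 377/24 + (5/24)Q − (895/3 - (2/3)Q) = 21, so Q' = 347.
Then Pb = 895/3 − (2/3)·347 = 67 and Ps = 377/24 + (5/24)·347 = 88.
Buyers' price falls by P* − Pb = 83 − 67 = 16; sellers' price rises by Ps − P* = 88 − 83 = 5.
So consumers capture 16/21 = 16/21 of each unit of subsidy.

Consumer share = 16/21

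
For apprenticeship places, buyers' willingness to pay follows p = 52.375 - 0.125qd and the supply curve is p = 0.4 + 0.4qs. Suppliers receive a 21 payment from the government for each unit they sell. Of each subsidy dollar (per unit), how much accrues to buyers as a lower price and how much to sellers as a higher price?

Buyers gain 5 per unit; sellers gain 16 per unit

Pre-subsidy: 52.375 - 0.125q = 0.4 + 0.4q gives q* = 99 and p* = 40.
With the subsidy, sellers receive ps = pb + 21 for each unit, where pb is the price buyers pay.
On the curves, pb = 52.375 - 0.125q and ps = 0.4 + 0.4q; the wedge ps − pb = 21 gives 0.4 + 0.4q − (52.375 - 0.125q) = 21, so q' = 139.
Then pb = 52.375 − 0.125·139 = 35 and ps = 0.4 + 0.4·139 = 56.
Buyers' price falls by p* − pb = 40 − 35 = 5; sellers' price rises by ps − p* = 56 − 40 = 16.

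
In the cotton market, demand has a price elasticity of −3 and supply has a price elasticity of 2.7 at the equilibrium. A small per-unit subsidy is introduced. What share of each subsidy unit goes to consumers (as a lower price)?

For a small subsidy around the equilibrium, the benefit split depends on the relative slopes, which at a point are proportional to the elasticities.
Buyer share = εs/(εs + |εd|) = 2.7/(2.7 + 3) = 9/19; seller share = |εd|/(εs + |εd|) = 10/19.

Consumer share = 9/19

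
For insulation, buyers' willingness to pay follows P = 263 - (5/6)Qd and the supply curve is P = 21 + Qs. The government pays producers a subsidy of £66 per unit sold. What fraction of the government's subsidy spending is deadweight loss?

Pre-subsidy: 263 - (5/6)Q = 21 + Q gives Q* = 132 and P* = 153.
With the subsidy, sellers receive Ps = Pb + 66 for each unit, where Pb is the price buyers pay.
On the curves, Pb = 263 - (5/6)Q and Ps = 21 + Q; the wedge Ps − Pb = 66 gives 21 + Q − (263 - (5/6)Q) = 66, so Q' = 168.
Then Pb = 263 − (5/6)·168 = 123 and Ps = 21 + 1·168 = 189.
ΔCS = ½(132 + 168)(153 − 123) = 4500; ΔPS = ½(132 + 168)(189 − 153) = 5400.
Government spending = 66 × 168 = 11088.
DWL = ½ × 66 × (168 − 132) = 1188; fraction = 1188 / 11088 = 3/28.

DWL / government spending = 3/28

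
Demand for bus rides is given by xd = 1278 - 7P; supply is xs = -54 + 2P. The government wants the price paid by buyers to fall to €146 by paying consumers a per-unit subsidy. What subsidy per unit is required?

Required subsidy s = €9 per unit

At a buyer price of 146, quantity demanded is 1278 − 7·146 = 256.
Sellers supply 256 only when they receive Ps with -54 + 2·Ps = 256, i.e. Ps = 155.
s = Ps − Pb = 155 − 146 = 9.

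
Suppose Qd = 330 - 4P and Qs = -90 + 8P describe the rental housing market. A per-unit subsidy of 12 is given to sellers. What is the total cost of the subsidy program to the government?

Government cost = 2664

Pre-subsidy: 330 - 4P = -90 + 8P gives P* = 35, Q* = 190.
With the subsidy, sellers receive Ps = Pb + 12 for each unit, where Pb is the price buyers pay.
Supply in terms of Pb becomes Qs = -90 + 8(Pb + 12) = 6 + 8Pb. Setting this equal to demand: 330 - 4Pb = 6 + 8Pb, so Pb = 27.
Sellers receive Ps = 27 + 12 = 39; Q' = 330 − 4·27 = 222.
Government outlay = subsidy × quantity = 12 × 222 = 2664.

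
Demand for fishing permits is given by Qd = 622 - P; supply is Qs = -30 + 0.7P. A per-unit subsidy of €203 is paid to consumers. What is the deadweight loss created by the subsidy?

Pre-subsidy: 622 - P = -30 + 0.7P gives P* = 6520/17, Q* = 4054/17.
With the rebate, buyers effectively pay Pb = Ps − 203, where Ps is the price sellers receive.
Demand in terms of Ps becomes Qd = 622 − 1(Ps − 203) = 825 - Ps. Setting this equal to supply: 825 - Ps = -30 + 0.7Ps, so Ps = 8550/17.
Buyers pay Pb = 8550/17 − 203 = 5099/17; Q' = -30 + 0.7·(8550/17) = 5475/17.
The subsidy expands output by 5475/17 − 4054/17 = 1421/17 past the efficient level; on those units the gap between marginal cost and willingness to pay runs from 0 up to 203.
DWL = ½ × 203 × 1421/17 = 288463/34.

Deadweight loss = 288463/34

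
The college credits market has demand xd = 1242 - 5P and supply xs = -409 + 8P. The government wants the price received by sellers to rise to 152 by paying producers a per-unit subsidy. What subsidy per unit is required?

At a seller price of 152, quantity supplied is -409 + 8·152 = 807.
Buyers absorb 807 only when they pay Pb with 1242 − 5·Pb = 807, i.e. Pb = 87.
s = Ps − Pb = 152 − 87 = 65.

Required subsidy s = 65 per unit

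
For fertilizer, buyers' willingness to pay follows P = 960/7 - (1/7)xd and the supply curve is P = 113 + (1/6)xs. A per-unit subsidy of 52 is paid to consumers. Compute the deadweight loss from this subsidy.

Deadweight loss = 4368

Pre-subsidy: 960/7 - (1/7)x = 113 + (1/6)x gives x* = 78 and P* = 126.
With the rebate, buyers effectively pay Pb = Ps − 52, where Ps is the price sellers receive.
On the curves, Pb = 960/7 - (1/7)x and Ps = 113 + (1/6)x; the wedge Ps − Pb = 52 gives 113 + (1/6)x − (960/7 - (1/7)x) = 52, so x' = 246.
Then Pb = 960/7 − (1/7)·246 = 102 and Ps = 113 + (1/6)·246 = 154.
The subsidy expands output by 246 − 78 = 168 past the efficient level; on those units the gap between marginal cost and willingness to pay runs from 0 up to 52.
DWL = ½ × 52 × 168 = 4368.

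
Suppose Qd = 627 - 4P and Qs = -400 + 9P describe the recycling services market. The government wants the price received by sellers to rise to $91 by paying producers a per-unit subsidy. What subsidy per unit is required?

Required subsidy s = $39 per unit

At a seller price of 91, quantity supplied is -400 + 9·91 = 419.
Buyers absorb 419 only when they pay Pb with 627 − 4·Pb = 419, i.e. Pb = 52.
s = Ps − Pb = 91 − 52 = 39.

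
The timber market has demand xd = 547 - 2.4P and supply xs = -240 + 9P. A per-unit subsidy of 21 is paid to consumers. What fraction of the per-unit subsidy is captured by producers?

Producer share = 4/19

Pre-subsidy: 547 - 2.4P = -240 + 9P gives P* = 3935/57, x* = 7245/19.
With the rebate, buyers effectively pay Pb = Ps − 21, where Ps is the price sellers receive.
Demand in terms of Ps becomes xd = 547 − 2.4(Ps − 21) = 597.4 - 2.4Ps. Setting this equal to supply: 597.4 - 2.4Ps = -240 + 9Ps, so Ps = 4187/57.
Buyers pay Pb = 4187/57 − 21 = 2990/57; x' = -240 + 9·(4187/57) = 8001/19.
Buyers' price falls by P* − Pb = 3935/57 − 2990/57 = 315/19; sellers' price rises by Ps − P* = 4187/57 − 3935/57 = 84/19.
So producers capture (84/19)/21 = 4/19 of each unit of subsidy.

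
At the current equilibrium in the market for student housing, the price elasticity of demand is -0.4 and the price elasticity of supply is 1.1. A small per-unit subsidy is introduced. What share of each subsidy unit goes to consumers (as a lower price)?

Consumer share = 11/15

For a small subsidy around the equilibrium, the benefit split depends on the relative slopes, which at a point are proportional to the elasticities.
Buyer share = εs/(εs + |εd|) = 1.1/(1.1 + 0.4) = 11/15; seller share = |εd|/(εs + |εd|) = 4/15.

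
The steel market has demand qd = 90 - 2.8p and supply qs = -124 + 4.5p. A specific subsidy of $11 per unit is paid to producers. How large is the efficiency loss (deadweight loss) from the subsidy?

Deadweight loss = 7623/73

Pre-subsidy: 90 - 2.8p = -124 + 4.5p gives p* = 2140/73, q* = 578/73.
With the subsidy, sellers receive ps = pb + 11 for each unit, where pb is the price buyers pay.
Supply in terms of pb becomes qs = -124 + 4.5(pb + 11) = -74.5 + 4.5pb. Setting this equal to demand: 90 - 2.8pb = -74.5 + 4.5pb, so pb = 1645/73.
Sellers receive ps = 1645/73 + 11 = 2448/73; q' = 90 − 2.8·(1645/73) = 1964/73.
The subsidy expands output by 1964/73 − 578/73 = 1386/73 past the efficient level; on those units the gap between marginal cost and willingness to pay runs from 0 up to 11.
DWL = ½ × 11 × 1386/73 = 7623/73.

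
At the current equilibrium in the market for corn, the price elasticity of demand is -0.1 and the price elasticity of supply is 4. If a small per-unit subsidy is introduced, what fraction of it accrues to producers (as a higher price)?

Producer share = 1/41

For a small subsidy around the equilibrium, the benefit split depends on the relative slopes, which at a point are proportional to the elasticities.
Buyer share = εs/(εs + |εd|) = 4/(4 + 0.1) = 40/41; seller share = |εd|/(εs + |εd|) = 1/41.
So producers capture 1/41 of the subsidy.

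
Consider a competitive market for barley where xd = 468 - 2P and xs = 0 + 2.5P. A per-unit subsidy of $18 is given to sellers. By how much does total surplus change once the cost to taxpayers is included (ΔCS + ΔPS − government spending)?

Net change in total surplus = -$180

Pre-subsidy: 468 - 2P = 0 + 2.5P gives P* = 104, x* = 260.
With the subsidy, sellers receive Ps = Pb + 18 for each unit, where Pb is the price buyers pay.
Supply in terms of Pb becomes xs = 0 + 2.5(Pb + 18) = 45 + 2.5Pb. Setting this equal to demand: 468 - 2Pb = 45 + 2.5Pb, so Pb = 94.
Sellers receive Ps = 94 + 18 = 112; x' = 468 − 2·94 = 280.
ΔCS = ½(260 + 280)(104 − 94) = 2700; ΔPS = ½(260 + 280)(112 − 104) = 2160.
Government spending = 18 × 280 = 5040.
Net change = 2700 + 2160 − 5040 = -180. The loss equals the DWL triangle ½·18·20.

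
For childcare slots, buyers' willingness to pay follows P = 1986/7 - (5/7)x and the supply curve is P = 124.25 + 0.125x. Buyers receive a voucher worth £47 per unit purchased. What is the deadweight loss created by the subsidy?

Pre-subsidy: 1986/7 - (5/7)x = 124.25 + 0.125x gives x* = 190 and P* = 148.
With the rebate, buyers effectively pay Pb = Ps − 47, where Ps is the price sellers receive.
On the curves, Pb = 1986/7 - (5/7)x and Ps = 124.25 + 0.125x; the wedge Ps − Pb = 47 gives 124.25 + 0.125x − (1986/7 - (5/7)x) = 47, so x' = 246.
Then Pb = 1986/7 − (5/7)·246 = 108 and Ps = 124.25 + 0.125·246 = 155.
The subsidy expands output by 246 − 190 = 56 past the efficient level; on those units the gap between marginal cost and willingness to pay runs from 0 up to 47.
DWL = ½ × 47 × 56 = 1316.

Deadweight loss = £1316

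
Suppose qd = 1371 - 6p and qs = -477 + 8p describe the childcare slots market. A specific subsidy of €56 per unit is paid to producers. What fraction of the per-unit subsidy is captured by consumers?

Consumer share = 4/7

Pre-subsidy: 1371 - 6p = -477 + 8p gives p* = 132, q* = 579.
With the subsidy, sellers receive ps = pb + 56 for each unit, where pb is the price buyers pay.
Supply in terms of pb becomes qs = -477 + 8(pb + 56) = -29 + 8pb. Setting this equal to demand: 1371 - 6pb = -29 + 8pb, so pb = 100.
Sellers receive ps = 100 + 56 = 156; q' = 1371 − 6·100 = 771.
Buyers' price falls by p* − pb = 132 − 100 = 32; sellers' price rises by ps − p* = 156 − 132 = 24.
So consumers capture 32/56 = 4/7 of each unit of subsidy.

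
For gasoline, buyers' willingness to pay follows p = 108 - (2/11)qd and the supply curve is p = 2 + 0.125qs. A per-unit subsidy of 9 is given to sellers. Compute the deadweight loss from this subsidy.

Pre-subsidy: 108 - (2/11)q = 2 + 0.125q gives q* = 9328/27 and p* = 1220/27.
With the subsidy, sellers receive ps = pb + 9 for each unit, where pb is the price buyers pay.
On the curves, pb = 108 - (2/11)q and ps = 2 + 0.125q; the wedge ps − pb = 9 gives 2 + 0.125q − (108 - (2/11)q) = 9, so q' = 10120/27.
Then pb = 108 − (2/11)·(10120/27) = 1076/27 and ps = 2 + 0.125·(10120/27) = 1319/27.
The subsidy expands output by 10120/27 − 9328/27 = 88/3 past the efficient level; on those units the gap between marginal cost and willingness to pay runs from 0 up to 9.
DWL = ½ × 9 × 88/3 = 132.

Deadweight loss = 132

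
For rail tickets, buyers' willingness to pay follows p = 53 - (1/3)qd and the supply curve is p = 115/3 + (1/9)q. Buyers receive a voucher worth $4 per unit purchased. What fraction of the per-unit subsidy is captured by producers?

Producer share = 0.25

Pre-subsidy: 53 - (1/3)q = 115/3 + (1/9)q gives q* = 33 and p* = 42.
With the rebate, buyers effectively pay pb = ps − 4, where ps is the price sellers receive.
On the curves, pb = 53 - (1/3)q and ps = 115/3 + (1/9)q; the wedge ps − pb = 4 gives 115/3 + (1/9)q − (53 - (1/3)q) = 4, so q' = 42.
Then pb = 53 − (1/3)·42 = 39 and ps = 115/3 + (1/9)·42 = 43.
Buyers' price falls by p* − pb = 42 − 39 = 3; sellers' price rises by ps − p* = 43 − 42 = 1.
So producers capture 1/4 = 0.25 of each unit of subsidy.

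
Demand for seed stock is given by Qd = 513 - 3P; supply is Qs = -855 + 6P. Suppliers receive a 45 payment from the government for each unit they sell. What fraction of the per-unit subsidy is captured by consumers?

Consumer share = 2/3

Pre-subsidy: 513 - 3P = -855 + 6P gives P* = 152, Q* = 57.
With the subsidy, sellers receive Ps = Pb + 45 for each unit, where Pb is the price buyers pay.
Supply in terms of Pb becomes Qs = -855 + 6(Pb + 45) = -585 + 6Pb. Setting this equal to demand: 513 - 3Pb = -585 + 6Pb, so Pb = 122.
Sellers receive Ps = 122 + 45 = 167; Q' = 513 − 3·122 = 147.
Buyers' price falls by P* − Pb = 152 − 122 = 30; sellers' price rises by Ps − P* = 167 − 152 = 15.
So consumers capture 30/45 = 2/3 of each unit of subsidy.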